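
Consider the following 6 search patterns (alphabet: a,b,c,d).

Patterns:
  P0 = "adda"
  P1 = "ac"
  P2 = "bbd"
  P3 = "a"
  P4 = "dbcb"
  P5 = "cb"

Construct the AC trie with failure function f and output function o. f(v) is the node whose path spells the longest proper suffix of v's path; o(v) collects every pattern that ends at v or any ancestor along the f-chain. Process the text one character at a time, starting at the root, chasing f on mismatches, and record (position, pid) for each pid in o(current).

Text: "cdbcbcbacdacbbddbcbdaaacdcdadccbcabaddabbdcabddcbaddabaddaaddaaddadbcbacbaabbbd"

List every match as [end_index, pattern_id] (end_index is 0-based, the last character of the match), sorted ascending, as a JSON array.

Construct AC machine:
Trie nodes:
  n0 'ε': a→1 b→6 c→13 d→9
  n1 'a': c→5 d→2  [P3 ends]
  n2 'ad': d→3
  n3 'add': a→4
  n4 'adda': ·  [P0 ends]
  n5 'ac': ·  [P1 ends]
  n6 'b': b→7
  n7 'bb': d→8
  n8 'bbd': ·  [P2 ends]
  n9 'd': b→10
  n10 'db': c→11
  n11 'dbc': b→12
  n12 'dbcb': ·  [P4 ends]
  n13 'c': b→14
  n14 'cb': ·  [P5 ends]

BFS fail/out derivation:
  n1('a'): parent n0 fail=0; on 'a' 0 → fail=0;  out {3}∪∅={3}
  n6('b'): parent n0 fail=0; on 'b' 0 → fail=0;  out ∅∪∅=∅
  n9('d'): parent n0 fail=0; on 'd' 0 → fail=0;  out ∅∪∅=∅
  n13('c'): parent n0 fail=0; on 'c' 0 → fail=0;  out ∅∪∅=∅
  n2('ad'): parent n1 fail=0; on 'd' 0 → fail=9;  out ∅∪∅=∅
  n5('ac'): parent n1 fail=0; on 'c' 0 → fail=13;  out {1}∪∅={1}
  n7('bb'): parent n6 fail=0; on 'b' 0 → fail=6;  out ∅∪∅=∅
  n10('db'): parent n9 fail=0; on 'b' 0 → fail=6;  out ∅∪∅=∅
  n14('cb'): parent n13 fail=0; on 'b' 0 → fail=6;  out {5}∪∅={5}
  n3('add'): parent n2 fail=9; on 'd' 9→0 → fail=9;  out ∅∪∅=∅
  n8('bbd'): parent n7 fail=6; on 'd' 6→0 → fail=9;  out {2}∪∅={2}
  n11('dbc'): parent n10 fail=6; on 'c' 6→0 → fail=13;  out ∅∪∅=∅
  n4('adda'): parent n3 fail=9; on 'a' 9→0 → fail=1;  out {0}∪{3}={0,3}
  n12('dbcb'): parent n11 fail=13; on 'b' 13 → fail=14;  out {4}∪{5}={4,5}

Scan:
[0] read 'c'  n0⇒n13
[1] read 'd'  n13⇒n9 (via fail)
[2] read 'b'  n9⇒n10
[3] read 'c'  n10⇒n11
[4] read 'b'  n11⇒n12  ** P4@[1:4],P5@[3:4]
[5] read 'c'  n12⇒n13 (via fail)
[6] read 'b'  n13⇒n14  ** P5@[5:6]
[7] read 'a'  n14⇒n1 (via fail)  ** P3@[7:7]
[8] read 'c'  n1⇒n5  ** P1@[7:8]
[9] read 'd'  n5⇒n9 (via fail)
[10] read 'a'  n9⇒n1 (via fail)  ** P3@[10:10]
[11] read 'c'  n1⇒n5  ** P1@[10:11]
[12] read 'b'  n5⇒n14 (via fail)  ** P5@[11:12]
[13] read 'b'  n14⇒n7 (via fail)
[14] read 'd'  n7⇒n8  ** P2@[12:14]
[15] read 'd'  n8⇒n9 (via fail)
[16] read 'b'  n9⇒n10
[17] read 'c'  n10⇒n11
[18] read 'b'  n11⇒n12  ** P4@[15:18],P5@[17:18]
[19] read 'd'  n12⇒n9 (via fail)
[20] read 'a'  n9⇒n1 (via fail)  ** P3@[20:20]
[21] read 'a'  n1⇒n1 (via fail)  ** P3@[21:21]
[22] read 'a'  n1⇒n1 (via fail)  ** P3@[22:22]
[23] read 'c'  n1⇒n5  ** P1@[22:23]
[24] read 'd'  n5⇒n9 (via fail)
[25] read 'c'  n9⇒n13 (via fail)
[26] read 'd'  n13⇒n9 (via fail)
[27] read 'a'  n9⇒n1 (via fail)  ** P3@[27:27]
[28] read 'd'  n1⇒n2
[29] read 'c'  n2⇒n13 (via fail)
[30] read 'c'  n13⇒n13 (via fail)
[31] read 'b'  n13⇒n14  ** P5@[30:31]
[32] read 'c'  n14⇒n13 (via fail)
[33] read 'a'  n13⇒n1 (via fail)  ** P3@[33:33]
[34] read 'b'  n1⇒n6 (via fail)
[35] read 'a'  n6⇒n1 (via fail)  ** P3@[35:35]
[36] read 'd'  n1⇒n2
[37] read 'd'  n2⇒n3
[38] read 'a'  n3⇒n4  ** P0@[35:38],P3@[38:38]
[39] read 'b'  n4⇒n6 (via fail)
[40] read 'b'  n6⇒n7
[41] read 'd'  n7⇒n8  ** P2@[39:41]
[42] read 'c'  n8⇒n13 (via fail)
[43] read 'a'  n13⇒n1 (via fail)  ** P3@[43:43]
[44] read 'b'  n1⇒n6 (via fail)
[45] read 'd'  n6⇒n9 (via fail)
[46] read 'd'  n9⇒n9 (via fail)
[47] read 'c'  n9⇒n13 (via fail)
[48] read 'b'  n13⇒n14  ** P5@[47:48]
[49] read 'a'  n14⇒n1 (via fail)  ** P3@[49:49]
[50] read 'd'  n1⇒n2
[51] read 'd'  n2⇒n3
[52] read 'a'  n3⇒n4  ** P0@[49:52],P3@[52:52]
[53] read 'b'  n4⇒n6 (via fail)
[54] read 'a'  n6⇒n1 (via fail)  ** P3@[54:54]
[55] read 'd'  n1⇒n2
[56] read 'd'  n2⇒n3
[57] read 'a'  n3⇒n4  ** P0@[54:57],P3@[57:57]
[58] read 'a'  n4⇒n1 (via fail)  ** P3@[58:58]
[59] read 'd'  n1⇒n2
[60] read 'd'  n2⇒n3
[61] read 'a'  n3⇒n4  ** P0@[58:61],P3@[61:61]
[62] read 'a'  n4⇒n1 (via fail)  ** P3@[62:62]
[63] read 'd'  n1⇒n2
[64] read 'd'  n2⇒n3
[65] read 'a'  n3⇒n4  ** P0@[62:65],P3@[65:65]
[66] read 'd'  n4⇒n2 (via fail)
[67] read 'b'  n2⇒n10 (via fail)
[68] read 'c'  n10⇒n11
[69] read 'b'  n11⇒n12  ** P4@[66:69],P5@[68:69]
[70] read 'a'  n12⇒n1 (via fail)  ** P3@[70:70]
[71] read 'c'  n1⇒n5  ** P1@[70:71]
[72] read 'b'  n5⇒n14 (via fail)  ** P5@[71:72]
[73] read 'a'  n14⇒n1 (via fail)  ** P3@[73:73]
[74] read 'a'  n1⇒n1 (via fail)  ** P3@[74:74]
[75] read 'b'  n1⇒n6 (via fail)
[76] read 'b'  n6⇒n7
[77] read 'b'  n7⇒n7 (via fail)
[78] read 'd'  n7⇒n8  ** P2@[76:78]

Matches: [[4,4],[4,5],[6,5],[7,3],[8,1],[10,3],[11,1],[12,5],[14,2],[18,4],[18,5],[20,3],[21,3],[22,3],[23,1],[27,3],[31,5],[33,3],[35,3],[38,0],[38,3],[41,2],[43,3],[48,5],[49,3],[52,0],[52,3],[54,3],[57,0],[57,3],[58,3],[61,0],[61,3],[62,3],[65,0],[65,3],[69,4],[69,5],[70,3],[71,1],[72,5],[73,3],[74,3],[78,2]]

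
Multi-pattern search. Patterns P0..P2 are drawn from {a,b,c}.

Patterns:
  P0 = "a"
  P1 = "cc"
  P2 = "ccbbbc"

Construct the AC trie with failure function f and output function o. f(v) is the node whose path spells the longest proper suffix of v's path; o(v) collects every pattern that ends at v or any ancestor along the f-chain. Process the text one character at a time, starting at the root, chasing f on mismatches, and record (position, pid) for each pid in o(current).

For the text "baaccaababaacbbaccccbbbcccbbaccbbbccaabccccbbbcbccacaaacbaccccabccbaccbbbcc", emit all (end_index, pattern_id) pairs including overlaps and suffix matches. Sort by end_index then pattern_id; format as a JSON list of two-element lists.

Build:
Trie nodes:
  0='ε' goto a→1 c→2
  1='a' goto ·  ←P0
  2='c' goto c→3
  3='cc' goto b→4  ←P1
  4='ccb' goto b→5
  5='ccbb' goto b→6
  6='ccbbb' goto c→7
  7='ccbbbc' goto ·  ←P2

Failure links (BFS by depth):
  n1('a'): parent n0 fail=0; on 'a' 0 → fail=0;  out {0}∪∅={0}
  n2('c'): parent n0 fail=0; on 'c' 0 → fail=0;  out ∅∪∅=∅
  n3('cc'): parent n2 fail=0; on 'c' 0 → fail=2;  out {1}∪∅={1}
  n4('ccb'): parent n3 fail=2; on 'b' 2→0 → fail=0;  out ∅∪∅=∅
  n5('ccbb'): parent n4 fail=0; on 'b' 0 → fail=0;  out ∅∪∅=∅
  n6('ccbbb'): parent n5 fail=0; on 'b' 0 → fail=0;  out ∅∪∅=∅
  n7('ccbbbc'): parent n6 fail=0; on 'c' 0 → fail=2;  out {2}∪∅={2}

Run:
[0] read 'b'  n0⇒n0
[1] read 'a'  n0⇒n1  emit P0@[1:1]
[2] read 'a'  n1⇒n1 (fail-walked)  emit P0@[2:2]
[3] read 'c'  n1⇒n2 (fail-walked)
[4] read 'c'  n2⇒n3  emit P1@[3:4]
[5] read 'a'  n3⇒n1 (fail-walked)  emit P0@[5:5]
[6] read 'a'  n1⇒n1 (fail-walked)  emit P0@[6:6]
[7] read 'b'  n1⇒n0 (fail-walked)
[8] read 'a'  n0⇒n1  emit P0@[8:8]
[9] read 'b'  n1⇒n0 (fail-walked)
[10] read 'a'  n0⇒n1  emit P0@[10:10]
[11] read 'a'  n1⇒n1 (fail-walked)  emit P0@[11:11]
[12] read 'c'  n1⇒n2 (fail-walked)
[13] read 'b'  n2⇒n0 (fail-walked)
[14] read 'b'  n0⇒n0
[15] read 'a'  n0⇒n1  emit P0@[15:15]
[16] read 'c'  n1⇒n2 (fail-walked)
[17] read 'c'  n2⇒n3  emit P1@[16:17]
[18] read 'c'  n3⇒n3 (fail-walked)  emit P1@[17:18]
[19] read 'c'  n3⇒n3 (fail-walked)  emit P1@[18:19]
[20] read 'b'  n3⇒n4
[21] read 'b'  n4⇒n5
[22] read 'b'  n5⇒n6
[23] read 'c'  n6⇒n7  emit P2@[18:23]
[24] read 'c'  n7⇒n3 (fail-walked)  emit P1@[23:24]
[25] read 'c'  n3⇒n3 (fail-walked)  emit P1@[24:25]
[26] read 'b'  n3⇒n4
[27] read 'b'  n4⇒n5
[28] read 'a'  n5⇒n1 (fail-walked)  emit P0@[28:28]
[29] read 'c'  n1⇒n2 (fail-walked)
[30] read 'c'  n2⇒n3  emit P1@[29:30]
[31] read 'b'  n3⇒n4
[32] read 'b'  n4⇒n5
[33] read 'b'  n5⇒n6
[34] read 'c'  n6⇒n7  emit P2@[29:34]
[35] read 'c'  n7⇒n3 (fail-walked)  emit P1@[34:35]
[36] read 'a'  n3⇒n1 (fail-walked)  emit P0@[36:36]
[37] read 'a'  n1⇒n1 (fail-walked)  emit P0@[37:37]
[38] read 'b'  n1⇒n0 (fail-walked)
[39] read 'c'  n0⇒n2
[40] read 'c'  n2⇒n3  emit P1@[39:40]
[41] read 'c'  n3⇒n3 (fail-walked)  emit P1@[40:41]
[42] read 'c'  n3⇒n3 (fail-walked)  emit P1@[41:42]
[43] read 'b'  n3⇒n4
[44] read 'b'  n4⇒n5
[45] read 'b'  n5⇒n6
[46] read 'c'  n6⇒n7  emit P2@[41:46]
[47] read 'b'  n7⇒n0 (fail-walked)
[48] read 'c'  n0⇒n2
[49] read 'c'  n2⇒n3  emit P1@[48:49]
[50] read 'a'  n3⇒n1 (fail-walked)  emit P0@[50:50]
[51] read 'c'  n1⇒n2 (fail-walked)
[52] read 'a'  n2⇒n1 (fail-walked)  emit P0@[52:52]
[53] read 'a'  n1⇒n1 (fail-walked)  emit P0@[53:53]
[54] read 'a'  n1⇒n1 (fail-walked)  emit P0@[54:54]
[55] read 'c'  n1⇒n2 (fail-walked)
[56] read 'b'  n2⇒n0 (fail-walked)
[57] read 'a'  n0⇒n1  emit P0@[57:57]
[58] read 'c'  n1⇒n2 (fail-walked)
[59] read 'c'  n2⇒n3  emit P1@[58:59]
[60] read 'c'  n3⇒n3 (fail-walked)  emit P1@[59:60]
[61] read 'c'  n3⇒n3 (fail-walked)  emit P1@[60:61]
[62] read 'a'  n3⇒n1 (fail-walked)  emit P0@[62:62]
[63] read 'b'  n1⇒n0 (fail-walked)
[64] read 'c'  n0⇒n2
[65] read 'c'  n2⇒n3  emit P1@[64:65]
[66] read 'b'  n3⇒n4
[67] read 'a'  n4⇒n1 (fail-walked)  emit P0@[67:67]
[68] read 'c'  n1⇒n2 (fail-walked)
[69] read 'c'  n2⇒n3  emit P1@[68:69]
[70] read 'b'  n3⇒n4
[71] read 'b'  n4⇒n5
[72] read 'b'  n5⇒n6
[73] read 'c'  n6⇒n7  emit P2@[68:73]
[74] read 'c'  n7⇒n3 (fail-walked)  emit P1@[73:74]

Result: [[1,0],[2,0],[4,1],[5,0],[6,0],[8,0],[10,0],[11,0],[15,0],[17,1],[18,1],[19,1],[23,2],[24,1],[25,1],[28,0],[30,1],[34,2],[35,1],[36,0],[37,0],[40,1],[41,1],[42,1],[46,2],[49,1],[50,0],[52,0],[53,0],[54,0],[57,0],[59,1],[60,1],[61,1],[62,0],[65,1],[67,0],[69,1],[73,2],[74,1]]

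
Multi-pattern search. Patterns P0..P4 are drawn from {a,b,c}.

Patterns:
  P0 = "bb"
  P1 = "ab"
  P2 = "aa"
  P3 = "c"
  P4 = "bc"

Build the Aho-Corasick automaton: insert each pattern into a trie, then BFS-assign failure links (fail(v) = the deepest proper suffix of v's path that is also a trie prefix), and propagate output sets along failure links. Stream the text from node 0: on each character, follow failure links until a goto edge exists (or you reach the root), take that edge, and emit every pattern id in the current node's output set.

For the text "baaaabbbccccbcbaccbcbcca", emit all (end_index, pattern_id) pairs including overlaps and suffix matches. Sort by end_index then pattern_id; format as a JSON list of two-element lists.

Build:
Trie (insert patterns):
  n0 'ε': a→3 b→1 c→6
  n1 'b': b→2 c→7
  n2 'bb': ·  [P0 ends]
  n3 'a': a→5 b→4
  n4 'ab': ·  [P1 ends]
  n5 'aa': ·  [P2 ends]
  n6 'c': ·  [P3 ends]
  n7 'bc': ·  [P4 ends]

Failure links (BFS by depth):
  fail(1) 'b': from fail(0)=0 chase 'b': 0 ⇒ 0;  out=∅∪out(0)=∅
  fail(3) 'a': from fail(0)=0 chase 'a': 0 ⇒ 0;  out=∅∪out(0)=∅
  fail(6) 'c': from fail(0)=0 chase 'c': 0 ⇒ 0;  out={3}∪out(0)={3}
  fail(2) 'bb': from fail(1)=0 chase 'b': 0 ⇒ 1;  out={0}∪out(1)={0}
  fail(4) 'ab': from fail(3)=0 chase 'b': 0 ⇒ 1;  out={1}∪out(1)={1}
  fail(5) 'aa': from fail(3)=0 chase 'a': 0 ⇒ 3;  out={2}∪out(3)={2}
  fail(7) 'bc': from fail(1)=0 chase 'c': 0 ⇒ 6;  out={4}∪out(6)={3,4}

Text stream:
pos 0 'b': at 1
pos 1 'a': at 3 ·f
pos 2 'a': at 5  ** P2@[1:2]
pos 3 'a': at 5 ·f  ** P2@[2:3]
pos 4 'a': at 5 ·f  ** P2@[3:4]
pos 5 'b': at 4 ·f  ** P1@[4:5]
pos 6 'b': at 2 ·f  ** P0@[5:6]
pos 7 'b': at 2 ·f  ** P0@[6:7]
pos 8 'c': at 7 ·f  ** P3@[8:8],P4@[7:8]
pos 9 'c': at 6 ·f  ** P3@[9:9]
pos 10 'c': at 6 ·f  ** P3@[10:10]
pos 11 'c': at 6 ·f  ** P3@[11:11]
pos 12 'b': at 1 ·f
pos 13 'c': at 7  ** P3@[13:13],P4@[12:13]
pos 14 'b': at 1 ·f
pos 15 'a': at 3 ·f
pos 16 'c': at 6 ·f  ** P3@[16:16]
pos 17 'c': at 6 ·f  ** P3@[17:17]
pos 18 'b': at 1 ·f
pos 19 'c': at 7  ** P3@[19:19],P4@[18:19]
pos 20 'b': at 1 ·f
pos 21 'c': at 7  ** P3@[21:21],P4@[20:21]
pos 22 'c': at 6 ·f  ** P3@[22:22]
pos 23 'a': at 3 ·f

All matches (sorted): [[2,2],[3,2],[4,2],[5,1],[6,0],[7,0],[8,3],[8,4],[9,3],[10,3],[11,3],[13,3],[13,4],[16,3],[17,3],[19,3],[19,4],[21,3],[21,4],[22,3]]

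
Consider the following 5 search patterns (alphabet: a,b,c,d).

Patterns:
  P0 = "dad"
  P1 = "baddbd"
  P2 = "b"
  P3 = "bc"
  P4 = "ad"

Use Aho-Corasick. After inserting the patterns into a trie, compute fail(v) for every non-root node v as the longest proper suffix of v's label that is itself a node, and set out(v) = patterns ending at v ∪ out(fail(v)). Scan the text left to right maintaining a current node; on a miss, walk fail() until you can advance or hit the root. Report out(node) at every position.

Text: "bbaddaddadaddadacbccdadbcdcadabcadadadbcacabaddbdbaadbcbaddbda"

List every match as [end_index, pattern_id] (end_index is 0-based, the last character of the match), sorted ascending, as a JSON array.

Build:
Trie nodes:
  0='ε' goto a→11 b→4 d→1
  1='d' goto a→2
  2='da' goto d→3
  3='dad' goto ·  [P0 ends]
  4='b' goto a→5 c→10  [P2 ends]
  5='ba' goto d→6
  6='bad' goto d→7
  7='badd' goto b→8
  8='baddb' goto d→9
  9='baddbd' goto ·  [P1 ends]
  10='bc' goto ·  [P3 ends]
  11='a' goto d→12
  12='ad' goto ·  [P4 ends]

BFS fail/out derivation:
  n1('d'): parent n0 fail=0; on 'd' 0 → fail=0;  out ∅∪∅=∅
  n4('b'): parent n0 fail=0; on 'b' 0 → fail=0;  out {2}∪∅={2}
  n11('a'): parent n0 fail=0; on 'a' 0 → fail=0;  out ∅∪∅=∅
  n2('da'): parent n1 fail=0; on 'a' 0 → fail=11;  out ∅∪∅=∅
  n5('ba'): parent n4 fail=0; on 'a' 0 → fail=11;  out ∅∪∅=∅
  n10('bc'): parent n4 fail=0; on 'c' 0 → fail=0;  out {3}∪∅={3}
  n12('ad'): parent n11 fail=0; on 'd' 0 → fail=1;  out {4}∪∅={4}
  n3('dad'): parent n2 fail=11; on 'd' 11 → fail=12;  out {0}∪{4}={0,4}
  n6('bad'): parent n5 fail=11; on 'd' 11 → fail=12;  out ∅∪{4}={4}
  n7('badd'): parent n6 fail=12; on 'd' 12→1→0 → fail=1;  out ∅∪∅=∅
  n8('baddb'): parent n7 fail=1; on 'b' 1→0 → fail=4;  out ∅∪{2}={2}
  n9('baddbd'): parent n8 fail=4; on 'd' 4→0 → fail=1;  out {1}∪∅={1}

Text stream:
[0] read 'b'  n0⇒n4  emit P2@[0:0]
[1] read 'b'  n4⇒n4 ·f  emit P2@[1:1]
[2] read 'a'  n4⇒n5
[3] read 'd'  n5⇒n6  emit P4@[2:3]
[4] read 'd'  n6⇒n7
[5] read 'a'  n7⇒n2 ·f
[6] read 'd'  n2⇒n3  emit P0@[4:6],P4@[5:6]
[7] read 'd'  n3⇒n1 ·f
[8] read 'a'  n1⇒n2
[9] read 'd'  n2⇒n3  emit P0@[7:9],P4@[8:9]
[10] read 'a'  n3⇒n2 ·f
[11] read 'd'  n2⇒n3  emit P0@[9:11],P4@[10:11]
[12] read 'd'  n3⇒n1 ·f
[13] read 'a'  n1⇒n2
[14] read 'd'  n2⇒n3  emit P0@[12:14],P4@[13:14]
[15] read 'a'  n3⇒n2 ·f
[16] read 'c'  n2⇒n0 ·f
[17] read 'b'  n0⇒n4  emit P2@[17:17]
[18] read 'c'  n4⇒n10  emit P3@[17:18]
[19] read 'c'  n10⇒n0 ·f
[20] read 'd'  n0⇒n1
[21] read 'a'  n1⇒n2
[22] read 'd'  n2⇒n3  emit P0@[20:22],P4@[21:22]
[23] read 'b'  n3⇒n4 ·f  emit P2@[23:23]
[24] read 'c'  n4⇒n10  emit P3@[23:24]
[25] read 'd'  n10⇒n1 ·f
[26] read 'c'  n1⇒n0 ·f
[27] read 'a'  n0⇒n11
[28] read 'd'  n11⇒n12  emit P4@[27:28]
[29] read 'a'  n12⇒n2 ·f
[30] read 'b'  n2⇒n4 ·f  emit P2@[30:30]
[31] read 'c'  n4⇒n10  emit P3@[30:31]
[32] read 'a'  n10⇒n11 ·f
[33] read 'd'  n11⇒n12  emit P4@[32:33]
[34] read 'a'  n12⇒n2 ·f
[35] read 'd'  n2⇒n3  emit P0@[33:35],P4@[34:35]
[36] read 'a'  n3⇒n2 ·f
[37] read 'd'  n2⇒n3  emit P0@[35:37],P4@[36:37]
[38] read 'b'  n3⇒n4 ·f  emit P2@[38:38]
[39] read 'c'  n4⇒n10  emit P3@[38:39]
[40] read 'a'  n10⇒n11 ·f
[41] read 'c'  n11⇒n0 ·f
[42] read 'a'  n0⇒n11
[43] read 'b'  n11⇒n4 ·f  emit P2@[43:43]
[44] read 'a'  n4⇒n5
[45] read 'd'  n5⇒n6  emit P4@[44:45]
[46] read 'd'  n6⇒n7
[47] read 'b'  n7⇒n8  emit P2@[47:47]
[48] read 'd'  n8⇒n9  emit P1@[43:48]
[49] read 'b'  n9⇒n4 ·f  emit P2@[49:49]
[50] read 'a'  n4⇒n5
[51] read 'a'  n5⇒n11 ·f
[52] read 'd'  n11⇒n12  emit P4@[51:52]
[53] read 'b'  n12⇒n4 ·f  emit P2@[53:53]
[54] read 'c'  n4⇒n10  emit P3@[53:54]
[55] read 'b'  n10⇒n4 ·f  emit P2@[55:55]
[56] read 'a'  n4⇒n5
[57] read 'd'  n5⇒n6  emit P4@[56:57]
[58] read 'd'  n6⇒n7
[59] read 'b'  n7⇒n8  emit P2@[59:59]
[60] read 'd'  n8⇒n9  emit P1@[55:60]
[61] read 'a'  n9⇒n2 ·f

Matches: [[0,2],[1,2],[3,4],[6,0],[6,4],[9,0],[9,4],[11,0],[11,4],[14,0],[14,4],[17,2],[18,3],[22,0],[22,4],[23,2],[24,3],[28,4],[30,2],[31,3],[33,4],[35,0],[35,4],[37,0],[37,4],[38,2],[39,3],[43,2],[45,4],[47,2],[48,1],[49,2],[52,4],[53,2],[54,3],[55,2],[57,4],[59,2],[60,1]]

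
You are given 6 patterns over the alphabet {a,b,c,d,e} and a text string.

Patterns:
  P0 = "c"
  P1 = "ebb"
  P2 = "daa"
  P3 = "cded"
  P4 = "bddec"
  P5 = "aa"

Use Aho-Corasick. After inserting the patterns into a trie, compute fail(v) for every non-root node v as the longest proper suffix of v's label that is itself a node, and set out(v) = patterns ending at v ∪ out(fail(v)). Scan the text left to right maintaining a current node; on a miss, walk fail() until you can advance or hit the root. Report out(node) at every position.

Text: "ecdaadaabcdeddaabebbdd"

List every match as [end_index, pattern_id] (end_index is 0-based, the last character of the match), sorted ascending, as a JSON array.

Build automaton:
Trie (insert patterns):
  0='ε' goto a→16 b→11 c→1 d→5 e→2
  1='c' goto d→8  [P0 ends]
  2='e' goto b→3
  3='eb' goto b→4
  4='ebb' goto ·  [P1 ends]
  5='d' goto a→6
  6='da' goto a→7
  7='daa' goto ·  [P2 ends]
  8='cd' goto e→9
  9='cde' goto d→10
  10='cded' goto ·  [P3 ends]
  11='b' goto d→12
  12='bd' goto d→13
  13='bdd' goto e→14
  14='bdde' goto c→15
  15='bddec' goto ·  [P4 ends]
  16='a' goto a→17
  17='aa' goto ·  [P5 ends]

BFS fail/out derivation:
  n1('c'): parent n0 fail=0; on 'c' 0 → fail=0;  out {0}∪∅={0}
  n2('e'): parent n0 fail=0; on 'e' 0 → fail=0;  out ∅∪∅=∅
  n5('d'): parent n0 fail=0; on 'd' 0 → fail=0;  out ∅∪∅=∅
  n11('b'): parent n0 fail=0; on 'b' 0 → fail=0;  out ∅∪∅=∅
  n16('a'): parent n0 fail=0; on 'a' 0 → fail=0;  out ∅∪∅=∅
  n3('eb'): parent n2 fail=0; on 'b' 0 → fail=11;  out ∅∪∅=∅
  n6('da'): parent n5 fail=0; on 'a' 0 → fail=16;  out ∅∪∅=∅
  n8('cd'): parent n1 fail=0; on 'd' 0 → fail=5;  out ∅∪∅=∅
  n12('bd'): parent n11 fail=0; on 'd' 0 → fail=5;  out ∅∪∅=∅
  n17('aa'): parent n16 fail=0; on 'a' 0 → fail=16;  out {5}∪∅={5}
  n4('ebb'): parent n3 fail=11; on 'b' 11→0 → fail=11;  out {1}∪∅={1}
  n7('daa'): parent n6 fail=16; on 'a' 16 → fail=17;  out {2}∪{5}={2,5}
  n9('cde'): parent n8 fail=5; on 'e' 5→0 → fail=2;  out ∅∪∅=∅
  n13('bdd'): parent n12 fail=5; on 'd' 5→0 → fail=5;  out ∅∪∅=∅
  n10('cded'): parent n9 fail=2; on 'd' 2→0 → fail=5;  out {3}∪∅={3}
  n14('bdde'): parent n13 fail=5; on 'e' 5→0 → fail=2;  out ∅∪∅=∅
  n15('bddec'): parent n14 fail=2; on 'c' 2→0 → fail=1;  out {4}∪{0}={0,4}

Run:
i=0 'e': node 0→2
i=1 'c': node 2→1 (via fail)  → match P0@[1:1]
i=2 'd': node 1→8
i=3 'a': node 8→6 (via fail)
i=4 'a': node 6→7  → match P2@[2:4],P5@[3:4]
i=5 'd': node 7→5 (via fail)
i=6 'a': node 5→6
i=7 'a': node 6→7  → match P2@[5:7],P5@[6:7]
i=8 'b': node 7→11 (via fail)
i=9 'c': node 11→1 (via fail)  → match P0@[9:9]
i=10 'd': node 1→8
i=11 'e': node 8→9
i=12 'd': node 9→10  → match P3@[9:12]
i=13 'd': node 10→5 (via fail)
i=14 'a': node 5→6
i=15 'a': node 6→7  → match P2@[13:15],P5@[14:15]
i=16 'b': node 7→11 (via fail)
i=17 'e': node 11→2 (via fail)
i=18 'b': node 2→3
i=19 'b': node 3→4  → match P1@[17:19]
i=20 'd': node 4→12 (via fail)
i=21 'd': node 12→13

All matches (sorted): [[1,0],[4,2],[4,5],[7,2],[7,5],[9,0],[12,3],[15,2],[15,5],[19,1]]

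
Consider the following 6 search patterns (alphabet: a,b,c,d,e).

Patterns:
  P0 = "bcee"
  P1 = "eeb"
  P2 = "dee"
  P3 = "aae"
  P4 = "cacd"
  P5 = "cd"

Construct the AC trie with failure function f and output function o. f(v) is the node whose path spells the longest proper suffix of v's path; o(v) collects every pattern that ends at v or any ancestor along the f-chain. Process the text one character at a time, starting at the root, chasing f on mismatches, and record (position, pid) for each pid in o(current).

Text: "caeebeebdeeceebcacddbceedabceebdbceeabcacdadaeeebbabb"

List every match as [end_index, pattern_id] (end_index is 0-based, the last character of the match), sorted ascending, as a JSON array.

Construct AC machine:
Trie nodes:
  n0 'ε': a→11 b→1 c→14 d→8 e→5
  n1 'b': c→2
  n2 'bc': e→3
  n3 'bce': e→4
  n4 'bcee': ·  ←P0
  n5 'e': e→6
  n6 'ee': b→7
  n7 'eeb': ·  ←P1
  n8 'd': e→9
  n9 'de': e→10
  n10 'dee': ·  ←P2
  n11 'a': a→12
  n12 'aa': e→13
  n13 'aae': ·  ←P3
  n14 'c': a→15 d→18
  n15 'ca': c→16
  n16 'cac': d→17
  n17 'cacd': ·  ←P4
  n18 'cd': ·  ←P5

Failure links (BFS by depth):
  fail(1) 'b': from fail(0)=0 chase 'b': 0 ⇒ 0;  out=∅∪out(0)=∅
  fail(5) 'e': from fail(0)=0 chase 'e': 0 ⇒ 0;  out=∅∪out(0)=∅
  fail(8) 'd': from fail(0)=0 chase 'd': 0 ⇒ 0;  out=∅∪out(0)=∅
  fail(11) 'a': from fail(0)=0 chase 'a': 0 ⇒ 0;  out=∅∪out(0)=∅
  fail(14) 'c': from fail(0)=0 chase 'c': 0 ⇒ 0;  out=∅∪out(0)=∅
  fail(2) 'bc': from fail(1)=0 chase 'c': 0 ⇒ 14;  out=∅∪out(14)=∅
  fail(6) 'ee': from fail(5)=0 chase 'e': 0 ⇒ 5;  out=∅∪out(5)=∅
  fail(9) 'de': from fail(8)=0 chase 'e': 0 ⇒ 5;  out=∅∪out(5)=∅
  fail(12) 'aa': from fail(11)=0 chase 'a': 0 ⇒ 11;  out=∅∪out(11)=∅
  fail(15) 'ca': from fail(14)=0 chase 'a': 0 ⇒ 11;  out=∅∪out(11)=∅
  fail(18) 'cd': from fail(14)=0 chase 'd': 0 ⇒ 8;  out={5}∪out(8)={5}
  fail(3) 'bce': from fail(2)=14 chase 'e': 14→0 ⇒ 5;  out=∅∪out(5)=∅
  fail(7) 'eeb': from fail(6)=5 chase 'b': 5→0 ⇒ 1;  out={1}∪out(1)={1}
  fail(10) 'dee': from fail(9)=5 chase 'e': 5 ⇒ 6;  out={2}∪out(6)={2}
  fail(13) 'aae': from fail(12)=11 chase 'e': 11→0 ⇒ 5;  out={3}∪out(5)={3}
  fail(16) 'cac': from fail(15)=11 chase 'c': 11→0 ⇒ 14;  out=∅∪out(14)=∅
  fail(4) 'bcee': from fail(3)=5 chase 'e': 5 ⇒ 6;  out={0}∪out(6)={0}
  fail(17) 'cacd': from fail(16)=14 chase 'd': 14 ⇒ 18;  out={4}∪out(18)={4,5}

Run:
i=0 'c': node 0→14
i=1 'a': node 14→15
i=2 'e': node 15→5 (fail-walked)
i=3 'e': node 5→6
i=4 'b': node 6→7  → match P1@[2:4]
i=5 'e': node 7→5 (fail-walked)
i=6 'e': node 5→6
i=7 'b': node 6→7  → match P1@[5:7]
i=8 'd': node 7→8 (fail-walked)
i=9 'e': node 8→9
i=10 'e': node 9→10  → match P2@[8:10]
i=11 'c': node 10→14 (fail-walked)
i=12 'e': node 14→5 (fail-walked)
i=13 'e': node 5→6
i=14 'b': node 6→7  → match P1@[12:14]
i=15 'c': node 7→2 (fail-walked)
i=16 'a': node 2→15 (fail-walked)
i=17 'c': node 15→16
i=18 'd': node 16→17  → match P4@[15:18],P5@[17:18]
i=19 'd': node 17→8 (fail-walked)
i=20 'b': node 8→1 (fail-walked)
i=21 'c': node 1→2
i=22 'e': node 2→3
i=23 'e': node 3→4  → match P0@[20:23]
i=24 'd': node 4→8 (fail-walked)
i=25 'a': node 8→11 (fail-walked)
i=26 'b': node 11→1 (fail-walked)
i=27 'c': node 1→2
i=28 'e': node 2→3
i=29 'e': node 3→4  → match P0@[26:29]
i=30 'b': node 4→7 (fail-walked)  → match P1@[28:30]
i=31 'd': node 7→8 (fail-walked)
i=32 'b': node 8→1 (fail-walked)
i=33 'c': node 1→2
i=34 'e': node 2→3
i=35 'e': node 3→4  → match P0@[32:35]
i=36 'a': node 4→11 (fail-walked)
i=37 'b': node 11→1 (fail-walked)
i=38 'c': node 1→2
i=39 'a': node 2→15 (fail-walked)
i=40 'c': node 15→16
i=41 'd': node 16→17  → match P4@[38:41],P5@[40:41]
i=42 'a': node 17→11 (fail-walked)
i=43 'd': node 11→8 (fail-walked)
i=44 'a': node 8→11 (fail-walked)
i=45 'e': node 11→5 (fail-walked)
i=46 'e': node 5→6
i=47 'e': node 6→6 (fail-walked)
i=48 'b': node 6→7  → match P1@[46:48]
i=49 'b': node 7→1 (fail-walked)
i=50 'a': node 1→11 (fail-walked)
i=51 'b': node 11→1 (fail-walked)
i=52 'b': node 1→1 (fail-walked)

All matches (sorted): [[4,1],[7,1],[10,2],[14,1],[18,4],[18,5],[23,0],[29,0],[30,1],[35,0],[41,4],[41,5],[48,1]]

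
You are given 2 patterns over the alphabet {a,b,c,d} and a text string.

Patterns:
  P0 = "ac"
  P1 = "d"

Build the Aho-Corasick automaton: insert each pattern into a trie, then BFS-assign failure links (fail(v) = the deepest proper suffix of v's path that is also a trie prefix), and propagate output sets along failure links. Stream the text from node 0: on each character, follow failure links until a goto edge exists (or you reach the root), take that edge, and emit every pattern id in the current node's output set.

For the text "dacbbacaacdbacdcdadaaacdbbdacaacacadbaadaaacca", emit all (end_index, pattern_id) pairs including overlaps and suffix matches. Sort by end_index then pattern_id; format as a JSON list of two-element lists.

Construct AC machine:
Trie nodes:
  0='ε' goto a→1 d→3
  1='a' goto c→2
  2='ac' goto ·  ←P0
  3='d' goto ·  ←P1

BFS fail/out derivation:
  n1('a'): parent n0 fail=0; on 'a' 0 → fail=0;  out ∅∪∅=∅
  n3('d'): parent n0 fail=0; on 'd' 0 → fail=0;  out {1}∪∅={1}
  n2('ac'): parent n1 fail=0; on 'c' 0 → fail=0;  out {0}∪∅={0}

Scan:
[0] read 'd'  n0⇒n3  emit P1@[0:0]
[1] read 'a'  n3⇒n1 ·f
[2] read 'c'  n1⇒n2  emit P0@[1:2]
[3] read 'b'  n2⇒n0 ·f
[4] read 'b'  n0⇒n0
[5] read 'a'  n0⇒n1
[6] read 'c'  n1⇒n2  emit P0@[5:6]
[7] read 'a'  n2⇒n1 ·f
[8] read 'a'  n1⇒n1 ·f
[9] read 'c'  n1⇒n2  emit P0@[8:9]
[10] read 'd'  n2⇒n3 ·f  emit P1@[10:10]
[11] read 'b'  n3⇒n0 ·f
[12] read 'a'  n0⇒n1
[13] read 'c'  n1⇒n2  emit P0@[12:13]
[14] read 'd'  n2⇒n3 ·f  emit P1@[14:14]
[15] read 'c'  n3⇒n0 ·f
[16] read 'd'  n0⇒n3  emit P1@[16:16]
[17] read 'a'  n3⇒n1 ·f
[18] read 'd'  n1⇒n3 ·f  emit P1@[18:18]
[19] read 'a'  n3⇒n1 ·f
[20] read 'a'  n1⇒n1 ·f
[21] read 'a'  n1⇒n1 ·f
[22] read 'c'  n1⇒n2  emit P0@[21:22]
[23] read 'd'  n2⇒n3 ·f  emit P1@[23:23]
[24] read 'b'  n3⇒n0 ·f
[25] read 'b'  n0⇒n0
[26] read 'd'  n0⇒n3  emit P1@[26:26]
[27] read 'a'  n3⇒n1 ·f
[28] read 'c'  n1⇒n2  emit P0@[27:28]
[29] read 'a'  n2⇒n1 ·f
[30] read 'a'  n1⇒n1 ·f
[31] read 'c'  n1⇒n2  emit P0@[30:31]
[32] read 'a'  n2⇒n1 ·f
[33] read 'c'  n1⇒n2  emit P0@[32:33]
[34] read 'a'  n2⇒n1 ·f
[35] read 'd'  n1⇒n3 ·f  emit P1@[35:35]
[36] read 'b'  n3⇒n0 ·f
[37] read 'a'  n0⇒n1
[38] read 'a'  n1⇒n1 ·f
[39] read 'd'  n1⇒n3 ·f  emit P1@[39:39]
[40] read 'a'  n3⇒n1 ·f
[41] read 'a'  n1⇒n1 ·f
[42] read 'a'  n1⇒n1 ·f
[43] read 'c'  n1⇒n2  emit P0@[42:43]
[44] read 'c'  n2⇒n0 ·f
[45] read 'a'  n0⇒n1

Matches: [[0,1],[2,0],[6,0],[9,0],[10,1],[13,0],[14,1],[16,1],[18,1],[22,0],[23,1],[26,1],[28,0],[31,0],[33,0],[35,1],[39,1],[43,0]]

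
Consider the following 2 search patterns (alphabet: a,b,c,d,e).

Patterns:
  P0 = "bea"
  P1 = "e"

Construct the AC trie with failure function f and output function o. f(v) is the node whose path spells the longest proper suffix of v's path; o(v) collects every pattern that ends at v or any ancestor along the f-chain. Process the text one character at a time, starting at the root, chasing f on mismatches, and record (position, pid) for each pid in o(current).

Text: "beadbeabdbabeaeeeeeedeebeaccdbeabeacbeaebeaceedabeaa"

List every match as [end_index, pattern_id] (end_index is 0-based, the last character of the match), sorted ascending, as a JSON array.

Build automaton:
Trie (insert patterns):
  n0 'ε': b→1 e→4
  n1 'b': e→2
  n2 'be': a→3
  n3 'bea': ·  ←P0
  n4 'e': ·  ←P1

Failure links (BFS by depth):
  n1('b'): parent n0 fail=0; on 'b' 0 → fail=0;  out ∅∪∅=∅
  n4('e'): parent n0 fail=0; on 'e' 0 → fail=0;  out {1}∪∅={1}
  n2('be'): parent n1 fail=0; on 'e' 0 → fail=4;  out ∅∪{1}={1}
  n3('bea'): parent n2 fail=4; on 'a' 4→0 → fail=0;  out {0}∪∅={0}

Text stream:
pos 0 'b': at 1
pos 1 'e': at 2  ** P1@[1:1]
pos 2 'a': at 3  ** P0@[0:2]
pos 3 'd': at 0 (via fail)
pos 4 'b': at 1
pos 5 'e': at 2  ** P1@[5:5]
pos 6 'a': at 3  ** P0@[4:6]
pos 7 'b': at 1 (via fail)
pos 8 'd': at 0 (via fail)
pos 9 'b': at 1
pos 10 'a': at 0 (via fail)
pos 11 'b': at 1
pos 12 'e': at 2  ** P1@[12:12]
pos 13 'a': at 3  ** P0@[11:13]
pos 14 'e': at 4 (via fail)  ** P1@[14:14]
pos 15 'e': at 4 (via fail)  ** P1@[15:15]
pos 16 'e': at 4 (via fail)  ** P1@[16:16]
pos 17 'e': at 4 (via fail)  ** P1@[17:17]
pos 18 'e': at 4 (via fail)  ** P1@[18:18]
pos 19 'e': at 4 (via fail)  ** P1@[19:19]
pos 20 'd': at 0 (via fail)
pos 21 'e': at 4  ** P1@[21:21]
pos 22 'e': at 4 (via fail)  ** P1@[22:22]
pos 23 'b': at 1 (via fail)
pos 24 'e': at 2  ** P1@[24:24]
pos 25 'a': at 3  ** P0@[23:25]
pos 26 'c': at 0 (via fail)
pos 27 'c': at 0
pos 28 'd': at 0
pos 29 'b': at 1
pos 30 'e': at 2  ** P1@[30:30]
pos 31 'a': at 3  ** P0@[29:31]
pos 32 'b': at 1 (via fail)
pos 33 'e': at 2  ** P1@[33:33]
pos 34 'a': at 3  ** P0@[32:34]
pos 35 'c': at 0 (via fail)
pos 36 'b': at 1
pos 37 'e': at 2  ** P1@[37:37]
pos 38 'a': at 3  ** P0@[36:38]
pos 39 'e': at 4 (via fail)  ** P1@[39:39]
pos 40 'b': at 1 (via fail)
pos 41 'e': at 2  ** P1@[41:41]
pos 42 'a': at 3  ** P0@[40:42]
pos 43 'c': at 0 (via fail)
pos 44 'e': at 4  ** P1@[44:44]
pos 45 'e': at 4 (via fail)  ** P1@[45:45]
pos 46 'd': at 0 (via fail)
pos 47 'a': at 0
pos 48 'b': at 1
pos 49 'e': at 2  ** P1@[49:49]
pos 50 'a': at 3  ** P0@[48:50]
pos 51 'a': at 0 (via fail)

Matches: [[1,1],[2,0],[5,1],[6,0],[12,1],[13,0],[14,1],[15,1],[16,1],[17,1],[18,1],[19,1],[21,1],[22,1],[24,1],[25,0],[30,1],[31,0],[33,1],[34,0],[37,1],[38,0],[39,1],[41,1],[42,0],[44,1],[45,1],[49,1],[50,0]]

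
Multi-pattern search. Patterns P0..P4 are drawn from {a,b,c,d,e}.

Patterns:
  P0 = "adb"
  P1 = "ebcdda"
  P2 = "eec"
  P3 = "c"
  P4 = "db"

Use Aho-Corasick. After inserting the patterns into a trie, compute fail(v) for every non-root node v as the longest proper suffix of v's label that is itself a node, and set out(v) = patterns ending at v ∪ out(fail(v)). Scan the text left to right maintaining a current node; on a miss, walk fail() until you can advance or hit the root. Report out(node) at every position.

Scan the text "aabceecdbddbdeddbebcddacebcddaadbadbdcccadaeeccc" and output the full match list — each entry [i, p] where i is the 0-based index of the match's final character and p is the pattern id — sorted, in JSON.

Build:
Trie nodes:
  0='ε' goto a→1 c→12 d→13 e→4
  1='a' goto d→2
  2='ad' goto b→3
  3='adb' goto ·  ←P0
  4='e' goto b→5 e→10
  5='eb' goto c→6
  6='ebc' goto d→7
  7='ebcd' goto d→8
  8='ebcdd' goto a→9
  9='ebcdda' goto ·  ←P1
  10='ee' goto c→11
  11='eec' goto ·  ←P2
  12='c' goto ·  ←P3
  13='d' goto b→14
  14='db' goto ·  ←P4

BFS fail/out derivation:
  fail(1) 'a': from fail(0)=0 chase 'a': 0 ⇒ 0;  out=∅∪out(0)=∅
  fail(4) 'e': from fail(0)=0 chase 'e': 0 ⇒ 0;  out=∅∪out(0)=∅
  fail(12) 'c': from fail(0)=0 chase 'c': 0 ⇒ 0;  out={3}∪out(0)={3}
  fail(13) 'd': from fail(0)=0 chase 'd': 0 ⇒ 0;  out=∅∪out(0)=∅
  fail(2) 'ad': from fail(1)=0 chase 'd': 0 ⇒ 13;  out=∅∪out(13)=∅
  fail(5) 'eb': from fail(4)=0 chase 'b': 0 ⇒ 0;  out=∅∪out(0)=∅
  fail(10) 'ee': from fail(4)=0 chase 'e': 0 ⇒ 4;  out=∅∪out(4)=∅
  fail(14) 'db': from fail(13)=0 chase 'b': 0 ⇒ 0;  out={4}∪out(0)={4}
  fail(3) 'adb': from fail(2)=13 chase 'b': 13 ⇒ 14;  out={0}∪out(14)={0,4}
  fail(6) 'ebc': from fail(5)=0 chase 'c': 0 ⇒ 12;  out=∅∪out(12)={3}
  fail(11) 'eec': from fail(10)=4 chase 'c': 4→0 ⇒ 12;  out={2}∪out(12)={2,3}
  fail(7) 'ebcd': from fail(6)=12 chase 'd': 12→0 ⇒ 13;  out=∅∪out(13)=∅
  fail(8) 'ebcdd': from fail(7)=13 chase 'd': 13→0 ⇒ 13;  out=∅∪out(13)=∅
  fail(9) 'ebcdda': from fail(8)=13 chase 'a': 13→0 ⇒ 1;  out={1}∪out(1)={1}

Scan:
[0] read 'a'  n0⇒n1
[1] read 'a'  n1⇒n1 ·f
[2] read 'b'  n1⇒n0 ·f
[3] read 'c'  n0⇒n12  ** P3@[3:3]
[4] read 'e'  n12⇒n4 ·f
[5] read 'e'  n4⇒n10
[6] read 'c'  n10⇒n11  ** P2@[4:6],P3@[6:6]
[7] read 'd'  n11⇒n13 ·f
[8] read 'b'  n13⇒n14  ** P4@[7:8]
[9] read 'd'  n14⇒n13 ·f
[10] read 'd'  n13⇒n13 ·f
[11] read 'b'  n13⇒n14  ** P4@[10:11]
[12] read 'd'  n14⇒n13 ·f
[13] read 'e'  n13⇒n4 ·f
[14] read 'd'  n4⇒n13 ·f
[15] read 'd'  n13⇒n13 ·f
[16] read 'b'  n13⇒n14  ** P4@[15:16]
[17] read 'e'  n14⇒n4 ·f
[18] read 'b'  n4⇒n5
[19] read 'c'  n5⇒n6  ** P3@[19:19]
[20] read 'd'  n6⇒n7
[21] read 'd'  n7⇒n8
[22] read 'a'  n8⇒n9  ** P1@[17:22]
[23] read 'c'  n9⇒n12 ·f  ** P3@[23:23]
[24] read 'e'  n12⇒n4 ·f
[25] read 'b'  n4⇒n5
[26] read 'c'  n5⇒n6  ** P3@[26:26]
[27] read 'd'  n6⇒n7
[28] read 'd'  n7⇒n8
[29] read 'a'  n8⇒n9  ** P1@[24:29]
[30] read 'a'  n9⇒n1 ·f
[31] read 'd'  n1⇒n2
[32] read 'b'  n2⇒n3  ** P0@[30:32],P4@[31:32]
[33] read 'a'  n3⇒n1 ·f
[34] read 'd'  n1⇒n2
[35] read 'b'  n2⇒n3  ** P0@[33:35],P4@[34:35]
[36] read 'd'  n3⇒n13 ·f
[37] read 'c'  n13⇒n12 ·f  ** P3@[37:37]
[38] read 'c'  n12⇒n12 ·f  ** P3@[38:38]
[39] read 'c'  n12⇒n12 ·f  ** P3@[39:39]
[40] read 'a'  n12⇒n1 ·f
[41] read 'd'  n1⇒n2
[42] read 'a'  n2⇒n1 ·f
[43] read 'e'  n1⇒n4 ·f
[44] read 'e'  n4⇒n10
[45] read 'c'  n10⇒n11  ** P2@[43:45],P3@[45:45]
[46] read 'c'  n11⇒n12 ·f  ** P3@[46:46]
[47] read 'c'  n12⇒n12 ·f  ** P3@[47:47]

Result: [[3,3],[6,2],[6,3],[8,4],[11,4],[16,4],[19,3],[22,1],[23,3],[26,3],[29,1],[32,0],[32,4],[35,0],[35,4],[37,3],[38,3],[39,3],[45,2],[45,3],[46,3],[47,3]]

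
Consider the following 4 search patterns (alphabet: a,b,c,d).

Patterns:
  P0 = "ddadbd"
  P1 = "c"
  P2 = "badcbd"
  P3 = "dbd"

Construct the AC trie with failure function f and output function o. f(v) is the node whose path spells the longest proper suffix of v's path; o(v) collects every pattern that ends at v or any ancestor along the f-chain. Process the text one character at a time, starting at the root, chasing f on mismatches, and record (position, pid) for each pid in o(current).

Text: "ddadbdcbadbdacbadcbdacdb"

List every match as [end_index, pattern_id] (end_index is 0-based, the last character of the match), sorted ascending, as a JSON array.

Construct AC machine:
Trie (insert patterns):
  0='ε' goto b→8 c→7 d→1
  1='d' goto b→14 d→2
  2='dd' goto a→3
  3='dda' goto d→4
  4='ddad' goto b→5
  5='ddadb' goto d→6
  6='ddadbd' goto ·  ←P0
  7='c' goto ·  ←P1
  8='b' goto a→9
  9='ba' goto d→10
  10='bad' goto c→11
  11='badc' goto b→12
  12='badcb' goto d→13
  13='badcbd' goto ·  ←P2
  14='db' goto d→15
  15='dbd' goto ·  ←P3

BFS fail/out derivation:
  fail(1) 'd': from fail(0)=0 chase 'd': 0 ⇒ 0;  out=∅∪out(0)=∅
  fail(7) 'c': from fail(0)=0 chase 'c': 0 ⇒ 0;  out={1}∪out(0)={1}
  fail(8) 'b': from fail(0)=0 chase 'b': 0 ⇒ 0;  out=∅∪out(0)=∅
  fail(2) 'dd': from fail(1)=0 chase 'd': 0 ⇒ 1;  out=∅∪out(1)=∅
  fail(9) 'ba': from fail(8)=0 chase 'a': 0 ⇒ 0;  out=∅∪out(0)=∅
  fail(14) 'db': from fail(1)=0 chase 'b': 0 ⇒ 8;  out=∅∪out(8)=∅
  fail(3) 'dda': from fail(2)=1 chase 'a': 1→0 ⇒ 0;  out=∅∪out(0)=∅
  fail(10) 'bad': from fail(9)=0 chase 'd': 0 ⇒ 1;  out=∅∪out(1)=∅
  fail(15) 'dbd': from fail(14)=8 chase 'd': 8→0 ⇒ 1;  out={3}∪out(1)={3}
  fail(4) 'ddad': from fail(3)=0 chase 'd': 0 ⇒ 1;  out=∅∪out(1)=∅
  fail(11) 'badc': from fail(10)=1 chase 'c': 1→0 ⇒ 7;  out=∅∪out(7)={1}
  fail(5) 'ddadb': from fail(4)=1 chase 'b': 1 ⇒ 14;  out=∅∪out(14)=∅
  fail(12) 'badcb': from fail(11)=7 chase 'b': 7→0 ⇒ 8;  out=∅∪out(8)=∅
  fail(6) 'ddadbd': from fail(5)=14 chase 'd': 14 ⇒ 15;  out={0}∪out(15)={0,3}
  fail(13) 'badcbd': from fail(12)=8 chase 'd': 8→0 ⇒ 1;  out={2}∪out(1)={2}

Text stream:
[0] read 'd'  n0⇒n1
[1] read 'd'  n1⇒n2
[2] read 'a'  n2⇒n3
[3] read 'd'  n3⇒n4
[4] read 'b'  n4⇒n5
[5] read 'd'  n5⇒n6  emit P0@[0:5],P3@[3:5]
[6] read 'c'  n6⇒n7 (fail-walked)  emit P1@[6:6]
[7] read 'b'  n7⇒n8 (fail-walked)
[8] read 'a'  n8⇒n9
[9] read 'd'  n9⇒n10
[10] read 'b'  n10⇒n14 (fail-walked)
[11] read 'd'  n14⇒n15  emit P3@[9:11]
[12] read 'a'  n15⇒n0 (fail-walked)
[13] read 'c'  n0⇒n7  emit P1@[13:13]
[14] read 'b'  n7⇒n8 (fail-walked)
[15] read 'a'  n8⇒n9
[16] read 'd'  n9⇒n10
[17] read 'c'  n10⇒n11  emit P1@[17:17]
[18] read 'b'  n11⇒n12
[19] read 'd'  n12⇒n13  emit P2@[14:19]
[20] read 'a'  n13⇒n0 (fail-walked)
[21] read 'c'  n0⇒n7  emit P1@[21:21]
[22] read 'd'  n7⇒n1 (fail-walked)
[23] read 'b'  n1⇒n14

Result: [[5,0],[5,3],[6,1],[11,3],[13,1],[17,1],[19,2],[21,1]]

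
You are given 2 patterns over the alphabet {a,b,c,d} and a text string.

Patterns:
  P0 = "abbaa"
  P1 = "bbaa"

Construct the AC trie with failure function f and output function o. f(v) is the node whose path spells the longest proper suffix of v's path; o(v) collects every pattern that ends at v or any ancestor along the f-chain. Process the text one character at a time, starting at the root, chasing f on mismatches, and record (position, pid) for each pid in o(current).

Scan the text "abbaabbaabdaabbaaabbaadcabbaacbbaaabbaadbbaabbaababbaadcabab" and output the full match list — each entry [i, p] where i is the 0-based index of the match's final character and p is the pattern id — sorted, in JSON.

Build automaton:
Trie nodes:
  0='ε' goto a→1 b→6
  1='a' goto b→2
  2='ab' goto b→3
  3='abb' goto a→4
  4='abba' goto a→5
  5='abbaa' goto ·  [P0 ends]
  6='b' goto b→7
  7='bb' goto a→8
  8='bba' goto a→9
  9='bbaa' goto ·  [P1 ends]

Failure links (BFS by depth):
  n1('a'): parent n0 fail=0; on 'a' 0 → fail=0;  out ∅∪∅=∅
  n6('b'): parent n0 fail=0; on 'b' 0 → fail=0;  out ∅∪∅=∅
  n2('ab'): parent n1 fail=0; on 'b' 0 → fail=6;  out ∅∪∅=∅
  n7('bb'): parent n6 fail=0; on 'b' 0 → fail=6;  out ∅∪∅=∅
  n3('abb'): parent n2 fail=6; on 'b' 6 → fail=7;  out ∅∪∅=∅
  n8('bba'): parent n7 fail=6; on 'a' 6→0 → fail=1;  out ∅∪∅=∅
  n4('abba'): parent n3 fail=7; on 'a' 7 → fail=8;  out ∅∪∅=∅
  n9('bbaa'): parent n8 fail=1; on 'a' 1→0 → fail=1;  out {1}∪∅={1}
  n5('abbaa'): parent n4 fail=8; on 'a' 8 → fail=9;  out {0}∪{1}={0,1}

Run:
i=0 'a': node 0→1
i=1 'b': node 1→2
i=2 'b': node 2→3
i=3 'a': node 3→4
i=4 'a': node 4→5  ** P0@[0:4],P1@[1:4]
i=5 'b': node 5→2 (via fail)
i=6 'b': node 2→3
i=7 'a': node 3→4
i=8 'a': node 4→5  ** P0@[4:8],P1@[5:8]
i=9 'b': node 5→2 (via fail)
i=10 'd': node 2→0 (via fail)
i=11 'a': node 0→1
i=12 'a': node 1→1 (via fail)
i=13 'b': node 1→2
i=14 'b': node 2→3
i=15 'a': node 3→4
i=16 'a': node 4→5  ** P0@[12:16],P1@[13:16]
i=17 'a': node 5→1 (via fail)
i=18 'b': node 1→2
i=19 'b': node 2→3
i=20 'a': node 3→4
i=21 'a': node 4→5  ** P0@[17:21],P1@[18:21]
i=22 'd': node 5→0 (via fail)
i=23 'c': node 0→0
i=24 'a': node 0→1
i=25 'b': node 1→2
i=26 'b': node 2→3
i=27 'a': node 3→4
i=28 'a': node 4→5  ** P0@[24:28],P1@[25:28]
i=29 'c': node 5→0 (via fail)
i=30 'b': node 0→6
i=31 'b': node 6→7
i=32 'a': node 7→8
i=33 'a': node 8→9  ** P1@[30:33]
i=34 'a': node 9→1 (via fail)
i=35 'b': node 1→2
i=36 'b': node 2→3
i=37 'a': node 3→4
i=38 'a': node 4→5  ** P0@[34:38],P1@[35:38]
i=39 'd': node 5→0 (via fail)
i=40 'b': node 0→6
i=41 'b': node 6→7
i=42 'a': node 7→8
i=43 'a': node 8→9  ** P1@[40:43]
i=44 'b': node 9→2 (via fail)
i=45 'b': node 2→3
i=46 'a': node 3→4
i=47 'a': node 4→5  ** P0@[43:47],P1@[44:47]
i=48 'b': node 5→2 (via fail)
i=49 'a': node 2→1 (via fail)
i=50 'b': node 1→2
i=51 'b': node 2→3
i=52 'a': node 3→4
i=53 'a': node 4→5  ** P0@[49:53],P1@[50:53]
i=54 'd': node 5→0 (via fail)
i=55 'c': node 0→0
i=56 'a': node 0→1
i=57 'b': node 1→2
i=58 'a': node 2→1 (via fail)
i=59 'b': node 1→2

Matches: [[4,0],[4,1],[8,0],[8,1],[16,0],[16,1],[21,0],[21,1],[28,0],[28,1],[33,1],[38,0],[38,1],[43,1],[47,0],[47,1],[53,0],[53,1]]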